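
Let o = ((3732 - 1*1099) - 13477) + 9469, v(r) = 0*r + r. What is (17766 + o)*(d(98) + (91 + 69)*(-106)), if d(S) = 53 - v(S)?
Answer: -278728955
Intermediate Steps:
v(r) = r (v(r) = 0 + r = r)
d(S) = 53 - S
o = -1375 (o = ((3732 - 1099) - 13477) + 9469 = (2633 - 13477) + 9469 = -10844 + 9469 = -1375)
(17766 + o)*(d(98) + (91 + 69)*(-106)) = (17766 - 1375)*((53 - 1*98) + (91 + 69)*(-106)) = 16391*((53 - 98) + 160*(-106)) = 16391*(-45 - 16960) = 16391*(-17005) = -278728955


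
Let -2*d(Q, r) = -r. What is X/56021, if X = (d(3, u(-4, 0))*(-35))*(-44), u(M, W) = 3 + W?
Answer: 330/8003 ≈ 0.041235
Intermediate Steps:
d(Q, r) = r/2 (d(Q, r) = -(-1)*r/2 = r/2)
X = 2310 (X = (((3 + 0)/2)*(-35))*(-44) = (((½)*3)*(-35))*(-44) = ((3/2)*(-35))*(-44) = -105/2*(-44) = 2310)
X/56021 = 2310/56021 = 2310*(1/56021) = 330/8003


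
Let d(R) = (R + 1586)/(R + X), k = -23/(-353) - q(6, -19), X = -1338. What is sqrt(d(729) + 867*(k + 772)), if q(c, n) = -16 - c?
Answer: 2*sqrt(7954206168833610)/214977 ≈ 829.73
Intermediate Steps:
k = 7789/353 (k = -23/(-353) - (-16 - 1*6) = -23*(-1/353) - (-16 - 6) = 23/353 - 1*(-22) = 23/353 + 22 = 7789/353 ≈ 22.065)
d(R) = (1586 + R)/(-1338 + R) (d(R) = (R + 1586)/(R - 1338) = (1586 + R)/(-1338 + R))
sqrt(d(729) + 867*(k + 772)) = sqrt((1586 + 729)/(-1338 + 729) + 867*(7789/353 + 772)) = sqrt(2315/(-609) + 867*(280305/353)) = sqrt(-1/609*2315 + 243024435/353) = sqrt(-2315/609 + 243024435/353) = sqrt(148001063720/214977) = 2*sqrt(7954206168833610)/214977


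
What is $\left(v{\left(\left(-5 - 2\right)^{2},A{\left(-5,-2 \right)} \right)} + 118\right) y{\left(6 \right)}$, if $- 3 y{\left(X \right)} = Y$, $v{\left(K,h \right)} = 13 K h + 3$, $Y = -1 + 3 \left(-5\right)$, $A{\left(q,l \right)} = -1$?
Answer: $-2752$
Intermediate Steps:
$Y = -16$ ($Y = -1 - 15 = -16$)
$v{\left(K,h \right)} = 3 + 13 K h$ ($v{\left(K,h \right)} = 13 K h + 3 = 3 + 13 K h$)
$y{\left(X \right)} = \frac{16}{3}$ ($y{\left(X \right)} = \left(- \frac{1}{3}\right) \left(-16\right) = \frac{16}{3}$)
$\left(v{\left(\left(-5 - 2\right)^{2},A{\left(-5,-2 \right)} \right)} + 118\right) y{\left(6 \right)} = \left(\left(3 + 13 \left(-5 - 2\right)^{2} \left(-1\right)\right) + 118\right) \frac{16}{3} = \left(\left(3 + 13 \left(-7\right)^{2} \left(-1\right)\right) + 118\right) \frac{16}{3} = \left(\left(3 + 13 \cdot 49 \left(-1\right)\right) + 118\right) \frac{16}{3} = \left(\left(3 - 637\right) + 118\right) \frac{16}{3} = \left(-634 + 118\right) \frac{16}{3} = \left(-516\right) \frac{16}{3} = -2752$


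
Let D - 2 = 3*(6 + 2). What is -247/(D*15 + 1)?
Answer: -247/391 ≈ -0.63171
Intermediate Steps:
D = 26 (D = 2 + 3*(6 + 2) = 2 + 3*8 = 2 + 24 = 26)
-247/(D*15 + 1) = -247/(26*15 + 1) = -247/(390 + 1) = -247/391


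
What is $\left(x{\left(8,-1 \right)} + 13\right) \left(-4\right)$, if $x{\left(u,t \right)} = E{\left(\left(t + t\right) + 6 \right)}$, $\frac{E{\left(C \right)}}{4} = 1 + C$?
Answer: $-132$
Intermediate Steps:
$E{\left(C \right)} = 4 + 4 C$ ($E{\left(C \right)} = 4 \left(1 + C\right) = 4 + 4 C$)
$x{\left(u,t \right)} = 28 + 8 t$ ($x{\left(u,t \right)} = 4 + 4 \left(\left(t + t\right) + 6\right) = 4 + 4 \left(2 t + 6\right) = 4 + 4 \left(6 + 2 t\right) = 4 + \left(24 + 8 t\right) = 28 + 8 t$)
$\left(x{\left(8,-1 \right)} + 13\right) \left(-4\right) = \left(\left(28 + 8 \left(-1\right)\right) + 13\right) \left(-4\right) = \left(\left(28 - 8\right) + 13\right) \left(-4\right) = \left(20 + 13\right) \left(-4\right) = 33 \left(-4\right) = -132$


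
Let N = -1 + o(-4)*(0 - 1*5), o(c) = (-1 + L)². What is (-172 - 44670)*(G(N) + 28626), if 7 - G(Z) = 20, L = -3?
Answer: -1283064146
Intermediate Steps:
o(c) = 16 (o(c) = (-1 - 3)² = (-4)² = 16)
N = -81 (N = -1 + 16*(0 - 1*5) = -1 + 16*(0 - 5) = -1 + 16*(-5) = -1 - 80 = -81)
G(Z) = -13 (G(Z) = 7 - 1*20 = 7 - 20 = -13)
(-172 - 44670)*(G(N) + 28626) = (-172 - 44670)*(-13 + 28626) = -44842*28613 = -1283064146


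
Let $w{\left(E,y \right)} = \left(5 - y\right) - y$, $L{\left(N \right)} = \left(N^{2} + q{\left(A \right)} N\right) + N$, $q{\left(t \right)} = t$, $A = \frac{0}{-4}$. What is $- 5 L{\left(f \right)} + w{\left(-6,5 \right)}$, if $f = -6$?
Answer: $-155$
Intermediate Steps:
$A = 0$ ($A = 0 \left(- \frac{1}{4}\right) = 0$)
$L{\left(N \right)} = N + N^{2}$ ($L{\left(N \right)} = \left(N^{2} + 0 N\right) + N = \left(N^{2} + 0\right) + N = N^{2} + N = N + N^{2}$)
$w{\left(E,y \right)} = 5 - 2 y$
$- 5 L{\left(f \right)} + w{\left(-6,5 \right)} = - 5 \left(- 6 \left(1 - 6\right)\right) + \left(5 - 10\right) = - 5 \left(\left(-6\right) \left(-5\right)\right) + \left(5 - 10\right) = \left(-5\right) 30 - 5 = -150 - 5 = -155$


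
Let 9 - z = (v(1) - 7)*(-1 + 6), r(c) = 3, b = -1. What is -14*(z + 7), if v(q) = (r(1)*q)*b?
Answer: -924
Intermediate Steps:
v(q) = -3*q (v(q) = (3*q)*(-1) = -3*q)
z = 59 (z = 9 - (-3*1 - 7)*(-1 + 6) = 9 - (-3 - 7)*5 = 9 - (-10)*5 = 9 - 1*(-50) = 9 + 50 = 59)
-14*(z + 7) = -14*(59 + 7) = -14*66 = -924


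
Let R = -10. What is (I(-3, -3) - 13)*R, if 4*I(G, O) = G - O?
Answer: 130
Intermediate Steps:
I(G, O) = -O/4 + G/4 (I(G, O) = (G - O)/4 = -O/4 + G/4)
(I(-3, -3) - 13)*R = ((-¼*(-3) + (¼)*(-3)) - 13)*(-10) = ((¾ - ¾) - 13)*(-10) = (0 - 13)*(-10) = -13*(-10) = 130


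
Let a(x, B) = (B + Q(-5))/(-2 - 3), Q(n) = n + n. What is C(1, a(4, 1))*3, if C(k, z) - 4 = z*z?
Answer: 543/25 ≈ 21.720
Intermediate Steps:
Q(n) = 2*n
a(x, B) = 2 - B/5 (a(x, B) = (B + 2*(-5))/(-2 - 3) = (B - 10)/(-5) = (-10 + B)*(-⅕) = 2 - B/5)
C(k, z) = 4 + z² (C(k, z) = 4 + z*z = 4 + z²)
C(1, a(4, 1))*3 = (4 + (2 - ⅕*1)²)*3 = (4 + (2 - ⅕)²)*3 = (4 + (9/5)²)*3 = (4 + 81/25)*3 = (181/25)*3 = 543/25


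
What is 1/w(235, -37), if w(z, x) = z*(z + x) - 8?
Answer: 1/46522 ≈ 2.1495e-5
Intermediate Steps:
w(z, x) = -8 + z*(x + z) (w(z, x) = z*(x + z) - 8 = -8 + z*(x + z))
1/w(235, -37) = 1/(-8 + 235² - 37*235) = 1/(-8 + 55225 - 8695) = 1/46522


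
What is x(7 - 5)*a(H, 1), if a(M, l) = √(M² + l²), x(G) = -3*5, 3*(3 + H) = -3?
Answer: -15*√17 ≈ -61.847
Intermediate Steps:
H = -4 (H = -3 + (⅓)*(-3) = -3 - 1 = -4)
x(G) = -15
x(7 - 5)*a(H, 1) = -15*√((-4)² + 1²) = -15*√(16 + 1) = -15*√17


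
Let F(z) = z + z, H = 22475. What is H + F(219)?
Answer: 22913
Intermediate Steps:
F(z) = 2*z
H + F(219) = 22475 + 2*219 = 22475 + 438 = 22913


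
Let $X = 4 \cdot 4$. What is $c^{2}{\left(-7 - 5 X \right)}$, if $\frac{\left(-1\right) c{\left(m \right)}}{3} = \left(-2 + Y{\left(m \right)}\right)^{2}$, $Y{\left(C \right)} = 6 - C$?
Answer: $617174649$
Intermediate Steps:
$X = 16$
$c{\left(m \right)} = - 3 \left(4 - m\right)^{2}$ ($c{\left(m \right)} = - 3 \left(-2 - \left(-6 + m\right)\right)^{2} = - 3 \left(4 - m\right)^{2}$)
$c^{2}{\left(-7 - 5 X \right)} = \left(- 3 \left(-4 - 87\right)^{2}\right)^{2} = \left(- 3 \left(-91\right)^{2}\right)^{2} = \left(\left(-3\right) 8281\right)^{2} = \left(-24843\right)^{2} = 617174649$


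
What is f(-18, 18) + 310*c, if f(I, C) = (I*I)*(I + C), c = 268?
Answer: 83080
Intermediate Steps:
f(I, C) = I²*(C + I)
f(-18, 18) + 310*c = (-18)²*(18 - 18) + 310*268 = 324*0 + 83080 = 0 + 83080 = 83080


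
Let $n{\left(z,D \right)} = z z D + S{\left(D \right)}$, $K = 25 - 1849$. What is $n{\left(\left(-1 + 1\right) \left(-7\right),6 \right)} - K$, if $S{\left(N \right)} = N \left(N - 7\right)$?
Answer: $1818$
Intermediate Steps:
$K = -1824$ ($K = 25 - 1849 = -1824$)
$S{\left(N \right)} = N \left(-7 + N\right)$
$n{\left(z,D \right)} = D z^{2} + D \left(-7 + D\right)$ ($n{\left(z,D \right)} = z z D + D \left(-7 + D\right) = z^{2} D + D \left(-7 + D\right) = D z^{2} + D \left(-7 + D\right)$)
$n{\left(\left(-1 + 1\right) \left(-7\right),6 \right)} - K = 6 \left(-7 + 6 + \left(\left(-1 + 1\right) \left(-7\right)\right)^{2}\right) - -1824 = 6 \left(-7 + 6 + \left(0 \left(-7\right)\right)^{2}\right) + 1824 = 6 \left(-7 + 6 + 0^{2}\right) + 1824 = 6 \left(-7 + 6 + 0\right) + 1824 = 6 \left(-1\right) + 1824 = -6 + 1824 = 1818$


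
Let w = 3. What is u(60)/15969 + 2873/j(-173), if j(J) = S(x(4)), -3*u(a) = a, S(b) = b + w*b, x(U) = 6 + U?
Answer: 45878137/638760 ≈ 71.824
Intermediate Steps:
S(b) = 4*b (S(b) = b + 3*b = 4*b)
u(a) = -a/3
j(J) = 40 (j(J) = 4*(6 + 4) = 4*10 = 40)
u(60)/15969 + 2873/j(-173) = -1/3*60/15969 + 2873/40 = -20*1/15969 + 2873*(1/40) = -20/15969 + 2873/40 = 45878137/638760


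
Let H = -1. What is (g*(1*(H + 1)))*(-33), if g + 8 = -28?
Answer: 0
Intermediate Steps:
g = -36 (g = -8 - 28 = -36)
(g*(1*(H + 1)))*(-33) = -36*(-1 + 1)*(-33) = -36*0*(-33) = 0*(-33) = 0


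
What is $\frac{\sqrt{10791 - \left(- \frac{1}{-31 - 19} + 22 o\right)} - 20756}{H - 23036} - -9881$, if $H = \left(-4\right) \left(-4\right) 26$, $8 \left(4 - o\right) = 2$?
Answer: $\frac{55882244}{5655} - \frac{2 \sqrt{4183}}{28275} \approx 9881.9$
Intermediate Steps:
$o = \frac{15}{4}$ ($o = 4 - \frac{1}{4} = \frac{15}{4} \approx 3.75$)
$H = 416$ ($H = 16 \cdot 26 = 416$)
$\frac{\sqrt{10791 - \left(- \frac{1}{-31 - 19} + 22 o\right)} - 20756}{H - 23036} - -9881 = \frac{\sqrt{10791 + \left(\frac{1}{-31 - 19} - \frac{165}{2}\right)} - 20756}{416 - 23036} - -9881 = \frac{\sqrt{10791 - \left(\frac{165}{2} - \frac{1}{-50}\right)} - 20756}{-22620} + 9881 = \left(\sqrt{10791 - \frac{2063}{25}} - 20756\right) \left(- \frac{1}{22620}\right) + 9881 = \left(\sqrt{\frac{267712}{25}} - 20756\right) \left(- \frac{1}{22620}\right) + 9881 = \left(\frac{8 \sqrt{4183}}{5} - 20756\right) \left(- \frac{1}{22620}\right) + 9881 = \left(-20756 + \frac{8 \sqrt{4183}}{5}\right) \left(- \frac{1}{22620}\right) + 9881 = \left(\frac{5189}{5655} - \frac{2 \sqrt{4183}}{28275}\right) + 9881 = \frac{55882244}{5655} - \frac{2 \sqrt{4183}}{28275}$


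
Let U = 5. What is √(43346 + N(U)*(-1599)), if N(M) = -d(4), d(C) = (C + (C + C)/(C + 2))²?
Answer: √799458/3 ≈ 298.04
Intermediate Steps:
d(C) = (C + 2*C/(2 + C))² (d(C) = (C + (2*C)/(2 + C))² = (C + 2*C/(2 + C))²)
N(M) = -256/9 (N(M) = -4²*(4 + 4)²/(2 + 4)² = -16*8²/6² = -16*64/36 = -1*256/9 = -256/9)
√(43346 + N(U)*(-1599)) = √(43346 - 256/9*(-1599)) = √(43346 + 136448/3) = √(266486/3) = √799458/3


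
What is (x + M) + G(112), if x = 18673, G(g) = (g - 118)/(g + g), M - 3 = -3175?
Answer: 1736109/112 ≈ 15501.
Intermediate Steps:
M = -3172 (M = 3 - 3175 = -3172)
G(g) = (-118 + g)/(2*g) (G(g) = (-118 + g)/((2*g)) = (-118 + g)*(1/(2*g)) = (-118 + g)/(2*g))
(x + M) + G(112) = (18673 - 3172) + (½)*(-118 + 112)/112 = 15501 + (½)*(1/112)*(-6) = 15501 - 3/112 = 1736109/112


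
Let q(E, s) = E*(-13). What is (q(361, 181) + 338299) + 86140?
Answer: 419746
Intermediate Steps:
q(E, s) = -13*E
(q(361, 181) + 338299) + 86140 = (-13*361 + 338299) + 86140 = (-4693 + 338299) + 86140 = 333606 + 86140 = 419746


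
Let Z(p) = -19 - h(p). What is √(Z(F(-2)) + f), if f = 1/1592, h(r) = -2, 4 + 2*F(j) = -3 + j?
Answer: 3*I*√1196786/796 ≈ 4.123*I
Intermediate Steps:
F(j) = -7/2 + j/2 (F(j) = -2 + (-3 + j)/2 = -2 + (-3/2 + j/2) = -7/2 + j/2)
Z(p) = -17 (Z(p) = -19 - 1*(-2) = -19 + 2 = -17)
f = 1/1592 ≈ 0.00062814
√(Z(F(-2)) + f) = √(-17 + 1/1592) = √(-27063/1592) = 3*I*√1196786/796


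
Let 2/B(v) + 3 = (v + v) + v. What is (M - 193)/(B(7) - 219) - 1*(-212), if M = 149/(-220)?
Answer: 92264281/433400 ≈ 212.88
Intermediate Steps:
M = -149/220 (M = 149*(-1/220) = -149/220 ≈ -0.67727)
B(v) = 2/(-3 + 3*v) (B(v) = 2/(-3 + ((v + v) + v)) = 2/(-3 + (2*v + v)) = 2/(-3 + 3*v))
(M - 193)/(B(7) - 219) - 1*(-212) = (-149/220 - 193)/(2/(3*(-1 + 7)) - 219) - 1*(-212) = -42609/(220*((2/3)/6 - 219)) + 212 = -42609/(220*((2/3)*(1/6) - 219)) + 212 = -42609/(220*(1/9 - 219)) + 212 = -42609/(220*(-1970/9)) + 212 = -42609/220*(-9/1970) + 212 = 383481/433400 + 212 = 92264281/433400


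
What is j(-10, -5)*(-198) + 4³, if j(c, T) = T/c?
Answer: -35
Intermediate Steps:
j(-10, -5)*(-198) + 4³ = -5/(-10)*(-198) + 4³ = -5*(-⅒)*(-198) + 64 = (½)*(-198) + 64 = -99 + 64 = -35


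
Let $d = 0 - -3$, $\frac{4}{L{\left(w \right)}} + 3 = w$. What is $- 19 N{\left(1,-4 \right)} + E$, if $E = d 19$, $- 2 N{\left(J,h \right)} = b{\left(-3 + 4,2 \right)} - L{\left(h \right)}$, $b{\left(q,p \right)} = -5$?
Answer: $\frac{209}{14} \approx 14.929$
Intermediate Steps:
$L{\left(w \right)} = \frac{4}{-3 + w}$
$d = 3$ ($d = 0 + 3 = 3$)
$N{\left(J,h \right)} = \frac{5}{2} + \frac{2}{-3 + h}$ ($N{\left(J,h \right)} = - \frac{-5 - \frac{4}{-3 + h}}{2} = \frac{5}{2} + \frac{2}{-3 + h}$)
$E = 57$ ($E = 3 \cdot 19 = 57$)
$- 19 N{\left(1,-4 \right)} + E = - 19 \frac{-11 + 5 \left(-4\right)}{2 \left(-3 - 4\right)} + 57 = - 19 \frac{-11 - 20}{2 \left(-7\right)} + 57 = - 19 \cdot \frac{1}{2} \left(- \frac{1}{7}\right) \left(-31\right) + 57 = \left(-19\right) \frac{31}{14} + 57 = - \frac{589}{14} + 57 = \frac{209}{14}$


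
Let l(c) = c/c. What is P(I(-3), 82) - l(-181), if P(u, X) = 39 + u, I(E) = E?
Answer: 35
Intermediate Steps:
l(c) = 1
P(I(-3), 82) - l(-181) = (39 - 3) - 1*1 = 36 - 1 = 35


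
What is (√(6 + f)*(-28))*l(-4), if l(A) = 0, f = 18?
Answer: 0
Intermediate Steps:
(√(6 + f)*(-28))*l(-4) = (√(6 + 18)*(-28))*0 = (√24*(-28))*0 = ((2*√6)*(-28))*0 = -56*√6*0 = 0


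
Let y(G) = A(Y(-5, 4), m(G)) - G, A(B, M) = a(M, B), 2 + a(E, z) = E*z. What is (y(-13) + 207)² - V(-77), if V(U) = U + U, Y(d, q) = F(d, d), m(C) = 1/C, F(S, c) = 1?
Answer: 8051915/169 ≈ 47644.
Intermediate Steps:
Y(d, q) = 1
a(E, z) = -2 + E*z
A(B, M) = -2 + B*M (A(B, M) = -2 + M*B = -2 + B*M)
V(U) = 2*U
y(G) = -2 + 1/G - G (y(G) = (-2 + 1/G) - G = -2 + 1/G - G)
(y(-13) + 207)² - V(-77) = ((-2 + 1/(-13) - 1*(-13)) + 207)² - 2*(-77) = ((-2 - 1/13 + 13) + 207)² - 1*(-154) = (142/13 + 207)² + 154 = (2833/13)² + 154 = 8025889/169 + 154 = 8051915/169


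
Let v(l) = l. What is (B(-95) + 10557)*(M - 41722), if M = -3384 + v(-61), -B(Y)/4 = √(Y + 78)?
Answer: -476828019 + 180668*I*√17 ≈ -4.7683e+8 + 7.4491e+5*I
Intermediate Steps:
B(Y) = -4*√(78 + Y) (B(Y) = -4*√(Y + 78) = -4*√(78 + Y))
M = -3445 (M = -3384 - 61 = -3445)
(B(-95) + 10557)*(M - 41722) = (-4*√(78 - 95) + 10557)*(-3445 - 41722) = (-4*I*√17 + 10557)*(-45167) = (10557 - 4*I*√17)*(-45167) = -476828019 + 180668*I*√17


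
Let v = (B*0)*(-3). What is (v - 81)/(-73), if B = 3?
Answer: 81/73 ≈ 1.1096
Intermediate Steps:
v = 0 (v = (3*0)*(-3) = 0*(-3) = 0)
(v - 81)/(-73) = (0 - 81)/(-73) = -81*(-1/73) = 81/73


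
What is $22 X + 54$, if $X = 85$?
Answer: $1924$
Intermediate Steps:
$22 X + 54 = 22 \cdot 85 + 54 = 1870 + 54 = 1924$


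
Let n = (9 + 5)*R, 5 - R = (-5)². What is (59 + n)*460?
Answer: -101660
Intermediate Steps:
R = -20 (R = 5 - 1*(-5)² = 5 - 1*25 = 5 - 25 = -20)
n = -280 (n = (9 + 5)*(-20) = 14*(-20) = -280)
(59 + n)*460 = (59 - 280)*460 = -221*460 = -101660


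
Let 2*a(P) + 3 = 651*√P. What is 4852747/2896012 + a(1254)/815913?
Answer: 188543572333/112518754236 + 31*√1254/77706 ≈ 1.6898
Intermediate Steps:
a(P) = -3/2 + 651*√P/2 (a(P) = -3/2 + (651*√P)/2 = -3/2 + 651*√P/2)
4852747/2896012 + a(1254)/815913 = 4852747/2896012 + (-3/2 + 651*√1254/2)/815913 = 4852747*(1/2896012) + (-3/2 + 651*√1254/2)*(1/815913) = 4852747/2896012 + (-1/543942 + 31*√1254/77706) = 188543572333/112518754236 + 31*√1254/77706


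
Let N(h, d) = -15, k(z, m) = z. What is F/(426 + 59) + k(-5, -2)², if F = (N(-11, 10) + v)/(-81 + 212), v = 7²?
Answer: 1588409/63535 ≈ 25.001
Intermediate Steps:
v = 49
F = 34/131 (F = (-15 + 49)/(-81 + 212) = 34/131 ≈ 0.25954)
F/(426 + 59) + k(-5, -2)² = 34/(131*(426 + 59)) + (-5)² = (34/131)/485 + 25 = (34/131)*(1/485) + 25 = 34/63535 + 25 = 1588409/63535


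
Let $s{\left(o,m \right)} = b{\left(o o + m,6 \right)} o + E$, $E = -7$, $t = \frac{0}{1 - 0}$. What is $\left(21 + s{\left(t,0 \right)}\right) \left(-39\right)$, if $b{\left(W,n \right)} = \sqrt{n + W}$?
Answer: $-546$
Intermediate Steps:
$b{\left(W,n \right)} = \sqrt{W + n}$
$t = 0$ ($t = \frac{0}{1 + 0} = \frac{0}{1} = 0 \cdot 1 = 0$)
$s{\left(o,m \right)} = -7 + o \sqrt{6 + m + o^{2}}$ ($s{\left(o,m \right)} = \sqrt{\left(o o + m\right) + 6} o - 7 = \sqrt{\left(o^{2} + m\right) + 6} o - 7 = \sqrt{\left(m + o^{2}\right) + 6} o - 7 = \sqrt{6 + m + o^{2}} o - 7 = o \sqrt{6 + m + o^{2}} - 7 = -7 + o \sqrt{6 + m + o^{2}}$)
$\left(21 + s{\left(t,0 \right)}\right) \left(-39\right) = \left(21 - \left(7 + 0 \sqrt{6 + 0 + 0^{2}}\right)\right) \left(-39\right) = \left(21 - \left(7 + 0 \sqrt{6 + 0 + 0}\right)\right) \left(-39\right) = \left(21 - \left(7 + 0 \sqrt{6}\right)\right) \left(-39\right) = \left(21 + \left(-7 + 0\right)\right) \left(-39\right) = \left(21 - 7\right) \left(-39\right) = 14 \left(-39\right) = -546$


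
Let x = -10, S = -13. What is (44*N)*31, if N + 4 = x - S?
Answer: -1364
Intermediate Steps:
N = -1 (N = -4 + (-10 - 1*(-13)) = -4 + (-10 + 13) = -4 + 3 = -1)
(44*N)*31 = (44*(-1))*31 = -44*31 = -1364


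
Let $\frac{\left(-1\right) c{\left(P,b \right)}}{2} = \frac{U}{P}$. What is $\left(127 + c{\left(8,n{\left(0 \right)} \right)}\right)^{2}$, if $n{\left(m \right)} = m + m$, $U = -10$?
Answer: $\frac{67081}{4} \approx 16770.0$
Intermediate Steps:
$n{\left(m \right)} = 2 m$
$c{\left(P,b \right)} = \frac{20}{P}$ ($c{\left(P,b \right)} = - 2 \left(- \frac{10}{P}\right) = \frac{20}{P}$)
$\left(127 + c{\left(8,n{\left(0 \right)} \right)}\right)^{2} = \left(127 + \frac{20}{8}\right)^{2} = \left(127 + 20 \cdot \frac{1}{8}\right)^{2} = \left(127 + \frac{5}{2}\right)^{2} = \left(\frac{259}{2}\right)^{2} = \frac{67081}{4}$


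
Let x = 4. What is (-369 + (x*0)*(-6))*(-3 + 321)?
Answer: -117342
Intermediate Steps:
(-369 + (x*0)*(-6))*(-3 + 321) = (-369 + (4*0)*(-6))*(-3 + 321) = (-369 + 0*(-6))*318 = (-369 + 0)*318 = -369*318 = -117342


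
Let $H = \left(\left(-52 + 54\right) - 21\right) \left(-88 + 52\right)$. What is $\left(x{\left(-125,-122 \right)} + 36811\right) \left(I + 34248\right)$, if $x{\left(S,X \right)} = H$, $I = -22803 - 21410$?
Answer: $-373637675$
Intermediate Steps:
$I = -44213$
$H = 684$ ($H = \left(2 - 21\right) \left(-36\right) = \left(-19\right) \left(-36\right) = 684$)
$x{\left(S,X \right)} = 684$
$\left(x{\left(-125,-122 \right)} + 36811\right) \left(I + 34248\right) = \left(684 + 36811\right) \left(-44213 + 34248\right) = 37495 \left(-9965\right) = -373637675$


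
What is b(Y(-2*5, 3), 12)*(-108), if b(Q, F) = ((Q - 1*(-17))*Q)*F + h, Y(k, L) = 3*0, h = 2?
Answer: -216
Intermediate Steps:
Y(k, L) = 0
b(Q, F) = 2 + F*Q*(17 + Q) (b(Q, F) = ((Q - 1*(-17))*Q)*F + 2 = ((Q + 17)*Q)*F + 2 = ((17 + Q)*Q)*F + 2 = (Q*(17 + Q))*F + 2 = F*Q*(17 + Q) + 2 = 2 + F*Q*(17 + Q))
b(Y(-2*5, 3), 12)*(-108) = (2 + 12*0² + 17*12*0)*(-108) = (2 + 12*0 + 0)*(-108) = (2 + 0 + 0)*(-108) = 2*(-108) = -216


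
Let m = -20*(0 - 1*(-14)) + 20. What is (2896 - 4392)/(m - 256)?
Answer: 374/129 ≈ 2.8992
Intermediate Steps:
m = -260 (m = -20*(0 + 14) + 20 = -20*14 + 20 = -280 + 20 = -260)
(2896 - 4392)/(m - 256) = (2896 - 4392)/(-260 - 256) = -1496/(-516) = -1496*(-1/516) = 374/129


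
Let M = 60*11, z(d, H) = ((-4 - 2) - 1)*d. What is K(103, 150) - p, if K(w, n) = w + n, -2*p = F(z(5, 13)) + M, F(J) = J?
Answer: 1131/2 ≈ 565.50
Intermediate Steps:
z(d, H) = -7*d (z(d, H) = (-6 - 1)*d = -7*d)
M = 660
p = -625/2 (p = -(-7*5 + 660)/2 = -(-35 + 660)/2 = -1/2*625 = -625/2 ≈ -312.50)
K(w, n) = n + w
K(103, 150) - p = (150 + 103) - 1*(-625/2) = 253 + 625/2 = 1131/2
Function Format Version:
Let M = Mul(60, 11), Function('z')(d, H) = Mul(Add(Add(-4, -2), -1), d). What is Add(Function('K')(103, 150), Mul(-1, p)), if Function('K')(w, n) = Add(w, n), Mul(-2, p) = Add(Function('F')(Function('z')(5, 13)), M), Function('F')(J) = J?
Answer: Rational(1131, 2) ≈ 565.50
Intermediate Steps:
Function('z')(d, H) = Mul(-7, d) (Function('z')(d, H) = Mul(Add(-6, -1), d) = Mul(-7, d))
M = 660
p = Rational(-625, 2) (p = Mul(Rational(-1, 2), Add(Mul(-7, 5), 660)) = Mul(Rational(-1, 2), Add(-35, 660)) = Mul(Rational(-1, 2), 625) = Rational(-625, 2) ≈ -312.50)
Function('K')(w, n) = Add(n, w)
Add(Function('K')(103, 150), Mul(-1, p)) = Add(Add(150, 103), Mul(-1, Rational(-625, 2))) = Add(253, Rational(625, 2)) = Rational(1131, 2)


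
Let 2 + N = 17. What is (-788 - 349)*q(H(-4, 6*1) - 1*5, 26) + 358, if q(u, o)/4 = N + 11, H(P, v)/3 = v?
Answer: -117890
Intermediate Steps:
H(P, v) = 3*v
N = 15 (N = -2 + 17 = 15)
q(u, o) = 104 (q(u, o) = 4*(15 + 11) = 4*26 = 104)
(-788 - 349)*q(H(-4, 6*1) - 1*5, 26) + 358 = (-788 - 349)*104 + 358 = -1137*104 + 358 = -118248 + 358 = -117890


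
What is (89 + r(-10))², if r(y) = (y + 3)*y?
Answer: 25281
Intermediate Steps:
r(y) = y*(3 + y) (r(y) = (3 + y)*y = y*(3 + y))
(89 + r(-10))² = (89 - 10*(3 - 10))² = (89 - 10*(-7))² = (89 + 70)² = 159² = 25281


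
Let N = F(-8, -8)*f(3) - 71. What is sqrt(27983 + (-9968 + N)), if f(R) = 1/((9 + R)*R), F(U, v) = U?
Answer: sqrt(161494)/3 ≈ 133.95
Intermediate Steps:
f(R) = 1/(R*(9 + R))
N = -641/9 (N = -8/(3*(9 + 3)) - 71 = -8/(3*12) - 71 = -8*1/36 - 71 = -2/9 - 71 = -641/9 ≈ -71.222)
sqrt(27983 + (-9968 + N)) = sqrt(27983 + (-9968 - 641/9)) = sqrt(27983 - 90353/9) = sqrt(161494/9) = sqrt(161494)/3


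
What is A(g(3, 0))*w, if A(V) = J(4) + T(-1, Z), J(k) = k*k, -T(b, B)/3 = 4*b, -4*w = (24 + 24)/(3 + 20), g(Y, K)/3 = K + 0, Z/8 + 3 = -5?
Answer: -336/23 ≈ -14.609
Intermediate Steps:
Z = -64 (Z = -24 + 8*(-5) = -24 - 40 = -64)
g(Y, K) = 3*K (g(Y, K) = 3*(K + 0) = 3*K)
w = -12/23 (w = -(24 + 24)/(4*(3 + 20)) = -12/23 ≈ -0.52174)
T(b, B) = -12*b
J(k) = k²
A(V) = 28 (A(V) = 4² - 12*(-1) = 16 + 12 = 28)
A(g(3, 0))*w = 28*(-12/23) = -336/23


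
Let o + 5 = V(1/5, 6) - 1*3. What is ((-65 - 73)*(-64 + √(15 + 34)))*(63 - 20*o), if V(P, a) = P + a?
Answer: 778734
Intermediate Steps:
o = -9/5 (o = -5 + ((1/5 + 6) - 1*3) = -5 + ((1*(⅕) + 6) - 3) = -5 + ((⅕ + 6) - 3) = -5 + (31/5 - 3) = -5 + 16/5 = -9/5 ≈ -1.8000)
((-65 - 73)*(-64 + √(15 + 34)))*(63 - 20*o) = ((-65 - 73)*(-64 + √(15 + 34)))*(63 - 20*(-9/5)) = (-138*(-64 + √49))*(63 + 36) = -138*(-64 + 7)*99 = -138*(-57)*99 = 7866*99 = 778734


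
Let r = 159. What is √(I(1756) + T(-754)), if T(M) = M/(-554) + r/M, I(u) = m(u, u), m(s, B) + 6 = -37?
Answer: I*√1825560734582/208858 ≈ 6.4691*I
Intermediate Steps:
m(s, B) = -43 (m(s, B) = -6 - 37 = -43)
I(u) = -43
T(M) = 159/M - M/554 (T(M) = M/(-554) + 159/M = M*(-1/554) + 159/M = -M/554 + 159/M = 159/M - M/554)
√(I(1756) + T(-754)) = √(-43 + (159/(-754) - 1/554*(-754))) = √(-43 + (159*(-1/754) + 377/277)) = √(-43 + (-159/754 + 377/277)) = √(-43 + 240215/208858) = √(-8740679/208858) = I*√1825560734582/208858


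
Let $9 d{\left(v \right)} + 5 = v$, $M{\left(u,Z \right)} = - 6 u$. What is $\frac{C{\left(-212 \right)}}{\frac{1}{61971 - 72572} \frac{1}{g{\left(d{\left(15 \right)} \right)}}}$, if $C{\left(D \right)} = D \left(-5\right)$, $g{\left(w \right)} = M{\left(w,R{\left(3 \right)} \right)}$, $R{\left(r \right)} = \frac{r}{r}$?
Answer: $\frac{224741200}{3} \approx 7.4914 \cdot 10^{7}$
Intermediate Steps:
$R{\left(r \right)} = 1$
$d{\left(v \right)} = - \frac{5}{9} + \frac{v}{9}$
$g{\left(w \right)} = - 6 w$
$C{\left(D \right)} = - 5 D$
$\frac{C{\left(-212 \right)}}{\frac{1}{61971 - 72572} \frac{1}{g{\left(d{\left(15 \right)} \right)}}} = \frac{\left(-5\right) \left(-212\right)}{\frac{1}{61971 - 72572} \frac{1}{\left(-6\right) \left(- \frac{5}{9} + \frac{1}{9} \cdot 15\right)}} = \frac{1060}{\frac{1}{-10601} \frac{1}{\left(-6\right) \left(- \frac{5}{9} + \frac{5}{3}\right)}} = \frac{1060}{\left(- \frac{1}{10601}\right) \frac{1}{\left(-6\right) \frac{10}{9}}} = \frac{1060}{\left(- \frac{1}{10601}\right) \frac{1}{- \frac{20}{3}}} = \frac{1060}{\left(- \frac{1}{10601}\right) \left(- \frac{3}{20}\right)} = \frac{1060}{\frac{3}{212020}} = 1060 \cdot \frac{212020}{3} = \frac{224741200}{3}$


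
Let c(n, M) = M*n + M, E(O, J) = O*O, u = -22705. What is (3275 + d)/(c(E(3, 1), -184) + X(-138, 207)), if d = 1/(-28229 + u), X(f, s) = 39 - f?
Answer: -166808849/84703242 ≈ -1.9693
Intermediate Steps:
E(O, J) = O**2
c(n, M) = M + M*n
d = -1/50934 (d = 1/(-28229 - 22705) = 1/(-50934) = -1/50934 ≈ -1.9633e-5)
(3275 + d)/(c(E(3, 1), -184) + X(-138, 207)) = (3275 - 1/50934)/(-184*(1 + 3**2) + (39 - 1*(-138))) = 166808849/(50934*(-184*(1 + 9) + (39 + 138))) = 166808849/(50934*(-184*10 + 177)) = 166808849/(50934*(-1840 + 177)) = (166808849/50934)/(-1663) = (166808849/50934)*(-1/1663) = -166808849/84703242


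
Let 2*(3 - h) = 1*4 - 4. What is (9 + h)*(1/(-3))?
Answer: -4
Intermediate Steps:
h = 3 (h = 3 - (1*4 - 4)/2 = 3 - (4 - 4)/2 = 3 - ½*0 = 3 + 0 = 3)
(9 + h)*(1/(-3)) = (9 + 3)*(1/(-3)) = 12*(1*(-⅓)) = 12*(-⅓) = -4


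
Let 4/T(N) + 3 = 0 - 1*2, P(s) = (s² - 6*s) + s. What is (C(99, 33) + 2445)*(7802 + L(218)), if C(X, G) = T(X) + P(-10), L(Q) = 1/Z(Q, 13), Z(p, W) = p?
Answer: 202399603/10 ≈ 2.0240e+7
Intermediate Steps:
P(s) = s² - 5*s
T(N) = -⅘ (T(N) = 4/(-3 + (0 - 1*2)) = 4/(-3 + (0 - 2)) = 4/(-3 - 2) = 4/(-5) = 4*(-⅕) = -⅘)
L(Q) = 1/Q
C(X, G) = 746/5 (C(X, G) = -⅘ - 10*(-5 - 10) = -⅘ - 10*(-15) = -⅘ + 150 = 746/5)
(C(99, 33) + 2445)*(7802 + L(218)) = (746/5 + 2445)*(7802 + 1/218) = 12971*(7802 + 1/218)/5 = (12971/5)*(1700837/218) = 202399603/10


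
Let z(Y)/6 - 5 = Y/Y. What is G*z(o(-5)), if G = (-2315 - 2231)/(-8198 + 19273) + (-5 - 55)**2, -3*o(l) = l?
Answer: 1435156344/11075 ≈ 1.2959e+5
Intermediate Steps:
o(l) = -l/3
z(Y) = 36 (z(Y) = 30 + 6*(Y/Y) = 30 + 6*1 = 30 + 6 = 36)
G = 39865454/11075 (G = -4546/11075 + (-60)**2 = -4546*1/11075 + 3600 = -4546/11075 + 3600 = 39865454/11075 ≈ 3599.6)
G*z(o(-5)) = (39865454/11075)*36 = 1435156344/11075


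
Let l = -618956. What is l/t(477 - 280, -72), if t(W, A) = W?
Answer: -618956/197 ≈ -3141.9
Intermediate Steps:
l/t(477 - 280, -72) = -618956/(477 - 280) = -618956/197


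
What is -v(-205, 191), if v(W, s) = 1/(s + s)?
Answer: -1/382 ≈ -0.0026178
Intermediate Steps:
v(W, s) = 1/(2*s)
-v(-205, 191) = -1/(2*191) = -1*1/382 = -1/382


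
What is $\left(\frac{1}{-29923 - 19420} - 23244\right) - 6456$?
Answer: $- \frac{1465487101}{49343} \approx -29700.0$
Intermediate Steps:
$\left(\frac{1}{-29923 - 19420} - 23244\right) - 6456 = \left(\frac{1}{-49343} - 23244\right) + \left(-11589 + 5133\right) = \left(- \frac{1}{49343} - 23244\right) - 6456 = - \frac{1146928693}{49343} - 6456 = - \frac{1465487101}{49343}$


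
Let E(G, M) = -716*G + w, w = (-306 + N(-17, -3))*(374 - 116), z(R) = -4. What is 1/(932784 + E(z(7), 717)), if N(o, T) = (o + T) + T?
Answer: 1/850766 ≈ 1.1754e-6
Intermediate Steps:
N(o, T) = o + 2*T (N(o, T) = (T + o) + T = o + 2*T)
w = -84882 (w = (-306 + (-17 + 2*(-3)))*(374 - 116) = (-306 + (-17 - 6))*258 = (-306 - 23)*258 = -329*258 = -84882)
E(G, M) = -84882 - 716*G (E(G, M) = -716*G - 84882 = -84882 - 716*G)
1/(932784 + E(z(7), 717)) = 1/(932784 + (-84882 - 716*(-4))) = 1/(932784 + (-84882 + 2864)) = 1/(932784 - 82018) = 1/850766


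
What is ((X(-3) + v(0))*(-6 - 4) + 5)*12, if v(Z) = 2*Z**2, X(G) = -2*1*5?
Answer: 1260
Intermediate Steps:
X(G) = -10 (X(G) = -2*5 = -10)
((X(-3) + v(0))*(-6 - 4) + 5)*12 = ((-10 + 2*0**2)*(-6 - 4) + 5)*12 = ((-10 + 2*0)*(-10) + 5)*12 = ((-10 + 0)*(-10) + 5)*12 = (-10*(-10) + 5)*12 = (100 + 5)*12 = 105*12 = 1260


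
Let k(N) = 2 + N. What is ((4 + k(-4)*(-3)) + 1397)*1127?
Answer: 1585689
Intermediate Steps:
((4 + k(-4)*(-3)) + 1397)*1127 = ((4 + (2 - 4)*(-3)) + 1397)*1127 = ((4 - 2*(-3)) + 1397)*1127 = ((4 + 6) + 1397)*1127 = (10 + 1397)*1127 = 1407*1127 = 1585689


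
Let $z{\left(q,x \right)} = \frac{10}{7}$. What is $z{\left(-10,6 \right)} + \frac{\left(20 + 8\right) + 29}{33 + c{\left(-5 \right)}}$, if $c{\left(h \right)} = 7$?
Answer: $\frac{799}{280} \approx 2.8536$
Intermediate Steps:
$z{\left(q,x \right)} = \frac{10}{7}$ ($z{\left(q,x \right)} = 10 \cdot \frac{1}{7} = \frac{10}{7}$)
$z{\left(-10,6 \right)} + \frac{\left(20 + 8\right) + 29}{33 + c{\left(-5 \right)}} = \frac{10}{7} + \frac{\left(20 + 8\right) + 29}{33 + 7} = \frac{10}{7} + \frac{28 + 29}{40} = \frac{10}{7} + 57 \cdot \frac{1}{40} = \frac{10}{7} + \frac{57}{40} = \frac{799}{280}$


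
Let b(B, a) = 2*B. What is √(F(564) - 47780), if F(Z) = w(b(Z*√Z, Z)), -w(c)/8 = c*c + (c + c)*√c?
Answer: 2*√(-1435261097 - 5089536*141^(¼)) ≈ 76231.0*I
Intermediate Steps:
w(c) = -16*c^(3/2) - 8*c² (w(c) = -8*(c*c + (c + c)*√c) = -8*(c² + (2*c)*√c) = -8*(c² + 2*c^(3/2)) = -16*c^(3/2) - 8*c²)
F(Z) = -32*Z³ - 32*√2*(Z^(3/2))^(3/2) (F(Z) = -16*2*√2*(Z^(3/2))^(3/2) - 8*4*Z³ = -32*√2*(Z^(3/2))^(3/2) - 32*Z³ = -32*Z³ - 32*√2*(Z^(3/2))^(3/2))
√(F(564) - 47780) = √((-32*564³ - 32*√2*(564^(3/2))^(3/2)) - 47780) = √((-32*179406144 - 32*√2*(1128*√141)^(3/2)) - 47780) = √((-5740996608 - 32*√2*318096*√2*141^(¼)) - 47780) = √((-5740996608 - 20358144*141^(¼)) - 47780) = √(-5741044388 - 20358144*141^(¼))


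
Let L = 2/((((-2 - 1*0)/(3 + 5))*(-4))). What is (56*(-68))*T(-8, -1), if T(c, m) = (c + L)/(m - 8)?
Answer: -7616/3 ≈ -2538.7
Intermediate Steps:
L = 2 (L = 2/((((-2 + 0)/8)*(-4))) = 2/((-2*1/8*(-4))) = 2/((-1/4*(-4))) = 2/1 = 2*1 = 2)
T(c, m) = (2 + c)/(-8 + m) (T(c, m) = (c + 2)/(m - 8) = (2 + c)/(-8 + m))
(56*(-68))*T(-8, -1) = (56*(-68))*((2 - 8)/(-8 - 1)) = -3808*(-6)/(-9) = -(-3808)*(-6)/9 = -3808*2/3 = -7616/3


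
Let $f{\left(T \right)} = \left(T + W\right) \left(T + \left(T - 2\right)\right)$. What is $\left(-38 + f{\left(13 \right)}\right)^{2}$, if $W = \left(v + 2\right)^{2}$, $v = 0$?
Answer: $136900$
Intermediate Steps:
$W = 4$ ($W = \left(0 + 2\right)^{2} = 2^{2} = 4$)
$f{\left(T \right)} = \left(-2 + 2 T\right) \left(4 + T\right)$ ($f{\left(T \right)} = \left(T + 4\right) \left(T + \left(T - 2\right)\right) = \left(4 + T\right) \left(T + \left(-2 + T\right)\right) = \left(4 + T\right) \left(-2 + 2 T\right) = \left(-2 + 2 T\right) \left(4 + T\right)$)
$\left(-38 + f{\left(13 \right)}\right)^{2} = \left(-38 + \left(-8 + 2 \cdot 13^{2} + 6 \cdot 13\right)\right)^{2} = \left(-38 + \left(-8 + 2 \cdot 169 + 78\right)\right)^{2} = \left(-38 + \left(-8 + 338 + 78\right)\right)^{2} = \left(-38 + 408\right)^{2} = 370^{2} = 136900$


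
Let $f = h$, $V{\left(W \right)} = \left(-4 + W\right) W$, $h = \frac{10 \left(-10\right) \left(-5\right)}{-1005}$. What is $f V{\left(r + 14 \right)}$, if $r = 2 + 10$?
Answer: $- \frac{57200}{201} \approx -284.58$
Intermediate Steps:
$r = 12$
$h = - \frac{100}{201}$ ($h = \left(-100\right) \left(-5\right) \left(- \frac{1}{1005}\right) = 500 \left(- \frac{1}{1005}\right) = - \frac{100}{201} \approx -0.49751$)
$V{\left(W \right)} = W \left(-4 + W\right)$
$f = - \frac{100}{201} \approx -0.49751$
$f V{\left(r + 14 \right)} = - \frac{100 \left(12 + 14\right) \left(-4 + \left(12 + 14\right)\right)}{201} = - \frac{100 \cdot 26 \left(-4 + 26\right)}{201} = - \frac{100 \cdot 26 \cdot 22}{201} = \left(- \frac{100}{201}\right) 572 = - \frac{57200}{201}$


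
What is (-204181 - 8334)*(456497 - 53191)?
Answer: -85708574590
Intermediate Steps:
(-204181 - 8334)*(456497 - 53191) = -212515*403306 = -85708574590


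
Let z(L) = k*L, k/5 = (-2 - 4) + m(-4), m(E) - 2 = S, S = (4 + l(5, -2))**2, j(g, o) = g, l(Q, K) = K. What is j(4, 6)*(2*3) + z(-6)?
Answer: 24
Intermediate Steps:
S = 4 (S = (4 - 2)**2 = 2**2 = 4)
m(E) = 6 (m(E) = 2 + 4 = 6)
k = 0 (k = 5*((-2 - 4) + 6) = 5*(-6 + 6) = 5*0 = 0)
z(L) = 0 (z(L) = 0*L = 0)
j(4, 6)*(2*3) + z(-6) = 4*(2*3) + 0 = 4*6 + 0 = 24 + 0 = 24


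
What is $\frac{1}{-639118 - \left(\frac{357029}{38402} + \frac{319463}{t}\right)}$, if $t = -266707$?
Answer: $- \frac{1463154602}{935140293508947} \approx -1.5646 \cdot 10^{-6}$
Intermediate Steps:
$\frac{1}{-639118 - \left(\frac{357029}{38402} + \frac{319463}{t}\right)} = \frac{1}{-639118 - \left(- \frac{319463}{266707} + \frac{357029}{38402}\right)} = \frac{1}{-639118 - \frac{11850587911}{1463154602}} = \frac{1}{- \frac{935140293508947}{1463154602}} = - \frac{1463154602}{935140293508947}$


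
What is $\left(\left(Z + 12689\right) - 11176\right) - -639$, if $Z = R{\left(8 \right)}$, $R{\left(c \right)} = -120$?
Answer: $2032$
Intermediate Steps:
$Z = -120$
$\left(\left(Z + 12689\right) - 11176\right) - -639 = \left(\left(-120 + 12689\right) - 11176\right) - -639 = \left(12569 - 11176\right) + 639 = 1393 + 639 = 2032$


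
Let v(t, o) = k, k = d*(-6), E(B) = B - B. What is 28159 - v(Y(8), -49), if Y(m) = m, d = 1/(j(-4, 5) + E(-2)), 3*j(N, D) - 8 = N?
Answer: 56327/2 ≈ 28164.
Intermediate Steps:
E(B) = 0
j(N, D) = 8/3 + N/3
d = ¾ (d = 1/((8/3 + (⅓)*(-4)) + 0) = 1/((8/3 - 4/3) + 0) = 1/(4/3 + 0) = 1/(4/3) = ¾ ≈ 0.75000)
k = -9/2 (k = (¾)*(-6) = -9/2 ≈ -4.5000)
v(t, o) = -9/2
28159 - v(Y(8), -49) = 28159 - 1*(-9/2) = 28159 + 9/2 = 56327/2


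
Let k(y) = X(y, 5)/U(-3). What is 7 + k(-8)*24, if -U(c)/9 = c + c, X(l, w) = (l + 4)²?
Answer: 127/9 ≈ 14.111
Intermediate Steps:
X(l, w) = (4 + l)²
U(c) = -18*c (U(c) = -9*(c + c) = -18*c)
k(y) = (4 + y)²/54 (k(y) = (4 + y)²/((-18*(-3))) = (4 + y)²/54)
7 + k(-8)*24 = 7 + ((4 - 8)²/54)*24 = 7 + ((1/54)*(-4)²)*24 = 7 + ((1/54)*16)*24 = 7 + (8/27)*24 = 7 + 64/9 = 127/9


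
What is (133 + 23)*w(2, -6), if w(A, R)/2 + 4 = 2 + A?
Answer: 0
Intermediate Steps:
w(A, R) = -4 + 2*A (w(A, R) = -8 + 2*(2 + A) = -8 + (4 + 2*A) = -4 + 2*A)
(133 + 23)*w(2, -6) = (133 + 23)*(-4 + 2*2) = 156*(-4 + 4) = 156*0 = 0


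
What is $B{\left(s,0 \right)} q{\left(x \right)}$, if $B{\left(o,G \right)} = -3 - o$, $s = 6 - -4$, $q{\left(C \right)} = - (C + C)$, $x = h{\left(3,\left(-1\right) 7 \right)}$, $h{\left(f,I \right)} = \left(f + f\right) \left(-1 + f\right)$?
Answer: $312$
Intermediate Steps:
$h{\left(f,I \right)} = 2 f \left(-1 + f\right)$
$x = 12$ ($x = 2 \cdot 3 \left(-1 + 3\right) = 2 \cdot 3 \cdot 2 = 12$)
$q{\left(C \right)} = - 2 C$
$s = 10$ ($s = 6 + 4 = 10$)
$B{\left(s,0 \right)} q{\left(x \right)} = \left(-3 - 10\right) \left(\left(-2\right) 12\right) = \left(-3 - 10\right) \left(-24\right) = \left(-13\right) \left(-24\right) = 312$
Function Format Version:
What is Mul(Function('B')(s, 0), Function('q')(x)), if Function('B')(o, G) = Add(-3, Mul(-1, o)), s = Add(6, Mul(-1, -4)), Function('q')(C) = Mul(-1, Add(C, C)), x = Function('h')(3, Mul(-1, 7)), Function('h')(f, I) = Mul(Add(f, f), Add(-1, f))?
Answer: 312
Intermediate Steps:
Function('h')(f, I) = Mul(2, f, Add(-1, f)) (Function('h')(f, I) = Mul(Mul(2, f), Add(-1, f)) = Mul(2, f, Add(-1, f)))
x = 12 (x = Mul(2, 3, Add(-1, 3)) = Mul(2, 3, 2) = 12)
Function('q')(C) = Mul(-2, C) (Function('q')(C) = Mul(-1, Mul(2, C)) = Mul(-2, C))
s = 10 (s = Add(6, 4) = 10)
Mul(Function('B')(s, 0), Function('q')(x)) = Mul(Add(-3, Mul(-1, 10)), Mul(-2, 12)) = Mul(Add(-3, -10), -24) = Mul(-13, -24) = 312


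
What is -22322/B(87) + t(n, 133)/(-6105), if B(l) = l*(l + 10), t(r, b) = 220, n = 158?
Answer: -837166/312243 ≈ -2.6811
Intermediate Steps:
B(l) = l*(10 + l)
-22322/B(87) + t(n, 133)/(-6105) = -22322*1/(87*(10 + 87)) + 220/(-6105) = -22322/(87*97) + 220*(-1/6105) = -22322/8439 - 4/111 = -837166/312243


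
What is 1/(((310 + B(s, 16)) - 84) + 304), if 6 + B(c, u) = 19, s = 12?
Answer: 1/543 ≈ 0.0018416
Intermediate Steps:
B(c, u) = 13 (B(c, u) = -6 + 19 = 13)
1/(((310 + B(s, 16)) - 84) + 304) = 1/(((310 + 13) - 84) + 304) = 1/((323 - 84) + 304) = 1/(239 + 304) = 1/543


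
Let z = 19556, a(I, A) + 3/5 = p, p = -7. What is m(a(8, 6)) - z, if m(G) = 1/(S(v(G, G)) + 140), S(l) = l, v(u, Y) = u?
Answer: -12946067/662 ≈ -19556.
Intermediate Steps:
a(I, A) = -38/5 (a(I, A) = -⅗ - 7 = -38/5)
m(G) = 1/(140 + G) (m(G) = 1/(G + 140) = 1/(140 + G))
m(a(8, 6)) - z = 1/(140 - 38/5) - 1*19556 = 1/(662/5) - 19556 = 5/662 - 19556 = -12946067/662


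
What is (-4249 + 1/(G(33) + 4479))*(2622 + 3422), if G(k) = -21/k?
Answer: -632547593994/24631 ≈ -2.5681e+7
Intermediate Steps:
(-4249 + 1/(G(33) + 4479))*(2622 + 3422) = (-4249 + 1/(-21/33 + 4479))*(2622 + 3422) = (-4249 + 1/(-21*1/33 + 4479))*6044 = (-4249 + 1/(-7/11 + 4479))*6044 = (-4249 + 1/(49262/11))*6044 = (-4249 + 11/49262)*6044 = -209314227/49262*6044 = -632547593994/24631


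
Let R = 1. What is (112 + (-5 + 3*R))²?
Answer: 12100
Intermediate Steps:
(112 + (-5 + 3*R))² = (112 + (-5 + 3*1))² = (112 + (-5 + 3))² = (112 - 2)² = 110² = 12100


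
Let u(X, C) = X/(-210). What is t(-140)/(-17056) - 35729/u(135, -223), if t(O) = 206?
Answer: 4265755841/76752 ≈ 55578.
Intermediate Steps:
u(X, C) = -X/210 (u(X, C) = X*(-1/210) = -X/210)
t(-140)/(-17056) - 35729/u(135, -223) = 206/(-17056) - 35729/((-1/210*135)) = 206*(-1/17056) - 35729/(-9/14) = -103/8528 - 35729*(-14/9) = -103/8528 + 500206/9 = 4265755841/76752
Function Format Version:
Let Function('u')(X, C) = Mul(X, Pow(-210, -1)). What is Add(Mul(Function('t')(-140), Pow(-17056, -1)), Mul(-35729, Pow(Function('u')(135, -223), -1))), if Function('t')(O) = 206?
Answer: Rational(4265755841, 76752) ≈ 55578.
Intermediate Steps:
Function('u')(X, C) = Mul(Rational(-1, 210), X) (Function('u')(X, C) = Mul(X, Rational(-1, 210)) = Mul(Rational(-1, 210), X))
Add(Mul(Function('t')(-140), Pow(-17056, -1)), Mul(-35729, Pow(Function('u')(135, -223), -1))) = Add(Mul(206, Pow(-17056, -1)), Mul(-35729, Pow(Mul(Rational(-1, 210), 135), -1))) = Add(Mul(206, Rational(-1, 17056)), Mul(-35729, Pow(Rational(-9, 14), -1))) = Add(Rational(-103, 8528), Mul(-35729, Rational(-14, 9))) = Add(Rational(-103, 8528), Rational(500206, 9)) = Rational(4265755841, 76752)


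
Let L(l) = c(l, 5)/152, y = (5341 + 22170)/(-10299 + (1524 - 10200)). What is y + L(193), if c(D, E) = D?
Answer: -47227/262200 ≈ -0.18012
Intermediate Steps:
y = -2501/1725 (y = 27511/(-10299 - 8676) = 27511/(-18975) = 27511*(-1/18975) = -2501/1725 ≈ -1.4499)
L(l) = l/152
y + L(193) = -2501/1725 + (1/152)*193 = -2501/1725 + 193/152 = -47227/262200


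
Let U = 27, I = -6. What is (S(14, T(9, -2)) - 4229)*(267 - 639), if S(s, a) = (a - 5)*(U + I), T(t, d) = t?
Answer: 1541940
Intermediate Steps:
S(s, a) = -105 + 21*a (S(s, a) = (a - 5)*(27 - 6) = (-5 + a)*21 = -105 + 21*a)
(S(14, T(9, -2)) - 4229)*(267 - 639) = ((-105 + 21*9) - 4229)*(267 - 639) = ((-105 + 189) - 4229)*(-372) = (84 - 4229)*(-372) = -4145*(-372) = 1541940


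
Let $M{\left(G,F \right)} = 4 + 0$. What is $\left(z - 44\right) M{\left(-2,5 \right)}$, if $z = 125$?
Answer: $324$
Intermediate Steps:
$M{\left(G,F \right)} = 4$
$\left(z - 44\right) M{\left(-2,5 \right)} = \left(125 - 44\right) 4 = 81 \cdot 4 = 324$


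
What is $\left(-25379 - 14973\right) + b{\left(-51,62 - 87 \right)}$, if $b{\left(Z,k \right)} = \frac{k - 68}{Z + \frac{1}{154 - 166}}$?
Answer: $- \frac{24734660}{613} \approx -40350.0$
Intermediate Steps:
$b{\left(Z,k \right)} = \frac{-68 + k}{- \frac{1}{12} + Z}$ ($b{\left(Z,k \right)} = \frac{-68 + k}{Z + \frac{1}{-12}} = \frac{-68 + k}{Z - \frac{1}{12}} = \frac{-68 + k}{- \frac{1}{12} + Z}$)
$\left(-25379 - 14973\right) + b{\left(-51,62 - 87 \right)} = \left(-25379 - 14973\right) + \frac{12 \left(-68 + \left(62 - 87\right)\right)}{-1 + 12 \left(-51\right)} = -40352 + \frac{12 \left(-68 - 25\right)}{-1 - 612} = -40352 + 12 \frac{1}{-613} \left(-93\right) = -40352 + 12 \left(- \frac{1}{613}\right) \left(-93\right) = -40352 + \frac{1116}{613} = - \frac{24734660}{613}$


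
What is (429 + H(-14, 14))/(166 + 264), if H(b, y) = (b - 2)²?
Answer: 137/86 ≈ 1.5930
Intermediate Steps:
H(b, y) = (-2 + b)²
(429 + H(-14, 14))/(166 + 264) = (429 + (-2 - 14)²)/(166 + 264) = (429 + (-16)²)/430 = (429 + 256)*(1/430) = 685*(1/430) = 137/86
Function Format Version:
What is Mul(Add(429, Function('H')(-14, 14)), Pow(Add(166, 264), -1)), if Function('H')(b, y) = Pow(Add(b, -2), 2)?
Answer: Rational(137, 86) ≈ 1.5930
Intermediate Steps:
Function('H')(b, y) = Pow(Add(-2, b), 2)
Mul(Add(429, Function('H')(-14, 14)), Pow(Add(166, 264), -1)) = Mul(Add(429, Pow(Add(-2, -14), 2)), Pow(Add(166, 264), -1)) = Mul(Add(429, Pow(-16, 2)), Pow(430, -1)) = Mul(Add(429, 256), Rational(1, 430)) = Mul(685, Rational(1, 430)) = Rational(137, 86)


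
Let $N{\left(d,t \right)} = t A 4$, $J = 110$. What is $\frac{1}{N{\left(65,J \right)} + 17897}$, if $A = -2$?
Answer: $\frac{1}{17017} \approx 5.8765 \cdot 10^{-5}$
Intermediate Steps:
$N{\left(d,t \right)} = - 8 t$ ($N{\left(d,t \right)} = t \left(-2\right) 4 = - 2 t 4 = - 8 t$)
$\frac{1}{N{\left(65,J \right)} + 17897} = \frac{1}{\left(-8\right) 110 + 17897} = \frac{1}{-880 + 17897} = \frac{1}{17017}$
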